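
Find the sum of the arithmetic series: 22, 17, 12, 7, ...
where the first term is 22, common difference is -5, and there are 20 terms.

Sₙ = n/2 × (first + last)
Last term = a + (n-1)d = 22 + (20-1)×(-5) = -73
S_20 = 20/2 × (22 + (-73))
S_20 = 20/2 × (-51) = -510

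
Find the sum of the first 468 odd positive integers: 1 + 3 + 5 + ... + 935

Sum of first n odd numbers = n²
= 468²
= 219024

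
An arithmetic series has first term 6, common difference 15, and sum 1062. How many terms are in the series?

Using S = n/2 × [2a + (n-1)d]
1062 = n/2 × [2(6) + (n-1)(15)]
1062 = n/2 × [12 + 15n - 15]
2124 = n × [-3 + 15n]
15n² + (-3)n - 2124 = 0
Discriminant: Δ = (-3)² - 4(15)(-2124) = 9 + 127440 = 127449
√Δ = 357
n = [-(-3) + √Δ] / (2·15) = (3 + 357) / 30 = 360 / 30 = 12
(The negative root is discarded since n must be a positive integer.)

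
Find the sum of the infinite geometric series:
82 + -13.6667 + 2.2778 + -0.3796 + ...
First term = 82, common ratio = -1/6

For |r| < 1, S = a / (1 - r)
S = 82 / (1 - (-1/6))
S = 82 / (7/6)
S = 492/7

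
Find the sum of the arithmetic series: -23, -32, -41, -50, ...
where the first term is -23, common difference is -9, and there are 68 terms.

Sₙ = n/2 × (first + last)
Last term = a + (n-1)d = -23 + (68-1)×(-9) = -626
S_68 = 68/2 × (-23 + (-626))
S_68 = 68/2 × (-649) = -22066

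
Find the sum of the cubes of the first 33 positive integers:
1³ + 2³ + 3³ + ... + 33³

Formula: ∑k³ = [n(n+1)/2]²
= [33×34/2]²
= 561²
= 314721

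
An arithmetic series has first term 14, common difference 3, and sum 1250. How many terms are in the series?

Using S = n/2 × [2a + (n-1)d]
1250 = n/2 × [2(14) + (n-1)(3)]
1250 = n/2 × [28 + 3n - 3]
2500 = n × [25 + 3n]
3n² + (25)n - 2500 = 0
Discriminant: Δ = (25)² - 4(3)(-2500) = 625 + 30000 = 30625
√Δ = 175
n = [-(25) + √Δ] / (2·3) = (-25 + 175) / 6 = 150 / 6 = 25
(The negative root is discarded since n must be a positive integer.)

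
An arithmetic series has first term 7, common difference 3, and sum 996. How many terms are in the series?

Using S = n/2 × [2a + (n-1)d]
996 = n/2 × [2(7) + (n-1)(3)]
996 = n/2 × [14 + 3n - 3]
1992 = n × [11 + 3n]
3n² + (11)n - 1992 = 0
Discriminant: Δ = (11)² - 4(3)(-1992) = 121 + 23904 = 24025
√Δ = 155
n = [-(11) + √Δ] / (2·3) = (-11 + 155) / 6 = 144 / 6 = 24
(The negative root is discarded since n must be a positive integer.)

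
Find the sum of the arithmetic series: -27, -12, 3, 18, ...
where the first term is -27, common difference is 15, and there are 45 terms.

Sₙ = n/2 × (first + last)
Last term = a + (n-1)d = -27 + (45-1)×15 = 633
S_45 = 45/2 × (-27 + 633)
S_45 = 45/2 × 606 = 13635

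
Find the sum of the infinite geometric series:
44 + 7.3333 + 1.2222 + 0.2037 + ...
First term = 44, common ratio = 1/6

For |r| < 1, S = a / (1 - r)
S = 44 / (1 - (1/6))
S = 44 / (5/6)
S = 264/5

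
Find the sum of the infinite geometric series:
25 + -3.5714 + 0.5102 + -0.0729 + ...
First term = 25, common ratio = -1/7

For |r| < 1, S = a / (1 - r)
S = 25 / (1 - (-1/7))
S = 25 / (8/7)
S = 175/8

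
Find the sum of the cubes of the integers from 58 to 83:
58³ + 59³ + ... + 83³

Use ∑_{k=1}^{n} k³ = [n(n+1)/2]², then subtract the first 57 terms.
∑_{k=1}^{83} k³ = [83×84/2]² = 3486² = 12152196
∑_{k=1}^{57} k³ = [57×58/2]² = 1653² = 2732409
∑_{k=58}^{83} k³ = 12152196 - 2732409 = 9419787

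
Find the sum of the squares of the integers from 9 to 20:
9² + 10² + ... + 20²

Use ∑_{k=1}^{n} k² = n(n+1)(2n+1)/6, then subtract the first 8 terms.
∑_{k=1}^{20} k² = 20×21×41/6 = 2870
∑_{k=1}^{8} k² = 8×9×17/6 = 204
∑_{k=9}^{20} k² = 2870 - 204 = 2666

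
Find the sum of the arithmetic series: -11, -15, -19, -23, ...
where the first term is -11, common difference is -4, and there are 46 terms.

Sₙ = n/2 × (first + last)
Last term = a + (n-1)d = -11 + (46-1)×(-4) = -191
S_46 = 46/2 × (-11 + (-191))
S_46 = 46/2 × (-202) = -4646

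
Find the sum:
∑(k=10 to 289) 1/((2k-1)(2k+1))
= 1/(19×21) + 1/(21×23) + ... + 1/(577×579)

Partial fractions: 1/((2k-1)(2k+1)) = (1/2)[1/(2k-1) - 1/(2k+1)]
The series telescopes:
= (1/2)[1/19 - 1/579]
= 280/11001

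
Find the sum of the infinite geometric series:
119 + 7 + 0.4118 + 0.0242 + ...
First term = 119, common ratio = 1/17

For |r| < 1, S = a / (1 - r)
S = 119 / (1 - (1/17))
S = 119 / (16/17)
S = 2023/16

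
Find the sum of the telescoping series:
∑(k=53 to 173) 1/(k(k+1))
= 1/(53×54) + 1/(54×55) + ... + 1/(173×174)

Partial fractions: 1/(k(k+1)) = 1/k - 1/(k+1)
The series telescopes:
= (1/53 - 1/54) + (1/54 - 1/55) + ... + (1/173 - 1/174)
= 1/53 - 1/174
= 121/9222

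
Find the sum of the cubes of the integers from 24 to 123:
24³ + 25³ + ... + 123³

Use ∑_{k=1}^{n} k³ = [n(n+1)/2]², then subtract the first 23 terms.
∑_{k=1}^{123} k³ = [123×124/2]² = 7626² = 58155876
∑_{k=1}^{23} k³ = [23×24/2]² = 276² = 76176
∑_{k=24}^{123} k³ = 58155876 - 76176 = 58079700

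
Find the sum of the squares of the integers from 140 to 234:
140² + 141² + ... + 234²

Use ∑_{k=1}^{n} k² = n(n+1)(2n+1)/6, then subtract the first 139 terms.
∑_{k=1}^{234} k² = 234×235×469/6 = 4298385
∑_{k=1}^{139} k² = 139×140×279/6 = 904890
∑_{k=140}^{234} k² = 4298385 - 904890 = 3393495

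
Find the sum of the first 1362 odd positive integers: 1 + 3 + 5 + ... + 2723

Sum of first n odd numbers = n²
= 1362²
= 1855044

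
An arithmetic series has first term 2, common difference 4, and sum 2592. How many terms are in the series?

Using S = n/2 × [2a + (n-1)d]
2592 = n/2 × [2(2) + (n-1)(4)]
2592 = n/2 × [4 + 4n - 4]
5184 = n × [0 + 4n]
4n² + (0)n - 5184 = 0
Discriminant: Δ = (0)² - 4(4)(-5184) = 0 + 82944 = 82944
√Δ = 288
n = [-(0) + √Δ] / (2·4) = (0 + 288) / 8 = 288 / 8 = 36
(The negative root is discarded since n must be a positive integer.)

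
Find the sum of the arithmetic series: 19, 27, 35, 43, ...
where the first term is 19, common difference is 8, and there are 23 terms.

Sₙ = n/2 × (first + last)
Last term = a + (n-1)d = 19 + (23-1)×8 = 195
S_23 = 23/2 × (19 + 195)
S_23 = 23/2 × 214 = 2461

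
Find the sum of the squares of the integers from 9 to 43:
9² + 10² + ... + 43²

Use ∑_{k=1}^{n} k² = n(n+1)(2n+1)/6, then subtract the first 8 terms.
∑_{k=1}^{43} k² = 43×44×87/6 = 27434
∑_{k=1}^{8} k² = 8×9×17/6 = 204
∑_{k=9}^{43} k² = 27434 - 204 = 27230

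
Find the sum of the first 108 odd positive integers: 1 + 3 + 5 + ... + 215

Sum of first n odd numbers = n²
= 108²
= 11664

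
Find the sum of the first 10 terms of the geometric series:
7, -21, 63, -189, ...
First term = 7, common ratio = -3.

Sₙ = a(1 - rⁿ) / (1 - r)
S_10 = 7(1 - (-3)^10) / (1 - (-3))
S_10 = 7(1 - 59049) / (4)
S_10 = -103334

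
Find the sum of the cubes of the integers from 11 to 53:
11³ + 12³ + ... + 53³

Use ∑_{k=1}^{n} k³ = [n(n+1)/2]², then subtract the first 10 terms.
∑_{k=1}^{53} k³ = [53×54/2]² = 1431² = 2047761
∑_{k=1}^{10} k³ = [10×11/2]² = 55² = 3025
∑_{k=11}^{53} k³ = 2047761 - 3025 = 2044736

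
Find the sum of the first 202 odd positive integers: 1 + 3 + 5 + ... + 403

Sum of first n odd numbers = n²
= 202²
= 40804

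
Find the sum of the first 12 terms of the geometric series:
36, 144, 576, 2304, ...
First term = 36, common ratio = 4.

Sₙ = a(1 - rⁿ) / (1 - r)
S_12 = 36(1 - 4^12) / (1 - 4)
S_12 = 36(1 - 16777216) / (-3)
S_12 = 201326580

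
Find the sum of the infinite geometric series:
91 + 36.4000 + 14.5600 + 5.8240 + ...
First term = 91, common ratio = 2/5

For |r| < 1, S = a / (1 - r)
S = 91 / (1 - (2/5))
S = 91 / (3/5)
S = 455/3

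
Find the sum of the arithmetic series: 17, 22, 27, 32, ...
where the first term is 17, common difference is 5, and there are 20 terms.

Sₙ = n/2 × (first + last)
Last term = a + (n-1)d = 17 + (20-1)×5 = 112
S_20 = 20/2 × (17 + 112)
S_20 = 20/2 × 129 = 1290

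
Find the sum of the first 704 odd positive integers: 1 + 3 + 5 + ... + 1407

Sum of first n odd numbers = n²
= 704²
= 495616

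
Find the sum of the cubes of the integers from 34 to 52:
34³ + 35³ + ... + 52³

Use ∑_{k=1}^{n} k³ = [n(n+1)/2]², then subtract the first 33 terms.
∑_{k=1}^{52} k³ = [52×53/2]² = 1378² = 1898884
∑_{k=1}^{33} k³ = [33×34/2]² = 561² = 314721
∑_{k=34}^{52} k³ = 1898884 - 314721 = 1584163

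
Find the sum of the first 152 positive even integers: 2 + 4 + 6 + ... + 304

Sum of first n even numbers = n(n+1)
= 152×153
= 23256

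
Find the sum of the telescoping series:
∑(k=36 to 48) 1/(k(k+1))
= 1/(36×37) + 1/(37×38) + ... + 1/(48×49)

Partial fractions: 1/(k(k+1)) = 1/k - 1/(k+1)
The series telescopes:
= (1/36 - 1/37) + (1/37 - 1/38) + ... + (1/48 - 1/49)
= 1/36 - 1/49
= 13/1764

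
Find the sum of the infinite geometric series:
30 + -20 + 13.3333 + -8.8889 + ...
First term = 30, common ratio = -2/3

For |r| < 1, S = a / (1 - r)
S = 30 / (1 - (-2/3))
S = 30 / (5/3)
S = 18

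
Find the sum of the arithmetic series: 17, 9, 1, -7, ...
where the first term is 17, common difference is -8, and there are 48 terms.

Sₙ = n/2 × (first + last)
Last term = a + (n-1)d = 17 + (48-1)×(-8) = -359
S_48 = 48/2 × (17 + (-359))
S_48 = 48/2 × (-342) = -8208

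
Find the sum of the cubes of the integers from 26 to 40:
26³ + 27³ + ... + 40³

Use ∑_{k=1}^{n} k³ = [n(n+1)/2]², then subtract the first 25 terms.
∑_{k=1}^{40} k³ = [40×41/2]² = 820² = 672400
∑_{k=1}^{25} k³ = [25×26/2]² = 325² = 105625
∑_{k=26}^{40} k³ = 672400 - 105625 = 566775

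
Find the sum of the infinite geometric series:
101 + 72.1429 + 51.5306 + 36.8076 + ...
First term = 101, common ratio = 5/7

For |r| < 1, S = a / (1 - r)
S = 101 / (1 - (5/7))
S = 101 / (2/7)
S = 707/2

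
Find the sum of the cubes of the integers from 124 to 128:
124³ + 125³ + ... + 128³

Use ∑_{k=1}^{n} k³ = [n(n+1)/2]², then subtract the first 123 terms.
∑_{k=1}^{128} k³ = [128×129/2]² = 8256² = 68161536
∑_{k=1}^{123} k³ = [123×124/2]² = 7626² = 58155876
∑_{k=124}^{128} k³ = 68161536 - 58155876 = 10005660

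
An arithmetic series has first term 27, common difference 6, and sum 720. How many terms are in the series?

Using S = n/2 × [2a + (n-1)d]
720 = n/2 × [2(27) + (n-1)(6)]
720 = n/2 × [54 + 6n - 6]
1440 = n × [48 + 6n]
6n² + (48)n - 1440 = 0
Discriminant: Δ = (48)² - 4(6)(-1440) = 2304 + 34560 = 36864
√Δ = 192
n = [-(48) + √Δ] / (2·6) = (-48 + 192) / 12 = 144 / 12 = 12
(The negative root is discarded since n must be a positive integer.)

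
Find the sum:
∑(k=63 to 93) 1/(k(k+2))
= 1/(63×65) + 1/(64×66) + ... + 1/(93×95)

Partial fractions: 1/(k(k+2)) = (1/2)[1/k - 1/(k+2)]
Telescoping leaves the first two and last two terms:
= (1/2)[1/63 + 1/64 - 1/94 - 1/95]
= 186031/36005760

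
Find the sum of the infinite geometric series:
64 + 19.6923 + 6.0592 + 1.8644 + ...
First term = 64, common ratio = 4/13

For |r| < 1, S = a / (1 - r)
S = 64 / (1 - (4/13))
S = 64 / (9/13)
S = 832/9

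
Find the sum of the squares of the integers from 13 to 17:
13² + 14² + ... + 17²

Use ∑_{k=1}^{n} k² = n(n+1)(2n+1)/6, then subtract the first 12 terms.
∑_{k=1}^{17} k² = 17×18×35/6 = 1785
∑_{k=1}^{12} k² = 12×13×25/6 = 650
∑_{k=13}^{17} k² = 1785 - 650 = 1135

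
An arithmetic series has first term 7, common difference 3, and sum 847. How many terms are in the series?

Using S = n/2 × [2a + (n-1)d]
847 = n/2 × [2(7) + (n-1)(3)]
847 = n/2 × [14 + 3n - 3]
1694 = n × [11 + 3n]
3n² + (11)n - 1694 = 0
Discriminant: Δ = (11)² - 4(3)(-1694) = 121 + 20328 = 20449
√Δ = 143
n = [-(11) + √Δ] / (2·3) = (-11 + 143) / 6 = 132 / 6 = 22
(The negative root is discarded since n must be a positive integer.)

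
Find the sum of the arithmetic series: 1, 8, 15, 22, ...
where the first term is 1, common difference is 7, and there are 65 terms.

Sₙ = n/2 × (first + last)
Last term = a + (n-1)d = 1 + (65-1)×7 = 449
S_65 = 65/2 × (1 + 449)
S_65 = 65/2 × 450 = 14625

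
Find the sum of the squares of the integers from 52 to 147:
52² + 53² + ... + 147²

Use ∑_{k=1}^{n} k² = n(n+1)(2n+1)/6, then subtract the first 51 terms.
∑_{k=1}^{147} k² = 147×148×295/6 = 1069670
∑_{k=1}^{51} k² = 51×52×103/6 = 45526
∑_{k=52}^{147} k² = 1069670 - 45526 = 1024144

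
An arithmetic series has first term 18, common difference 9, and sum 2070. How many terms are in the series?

Using S = n/2 × [2a + (n-1)d]
2070 = n/2 × [2(18) + (n-1)(9)]
2070 = n/2 × [36 + 9n - 9]
4140 = n × [27 + 9n]
9n² + (27)n - 4140 = 0
Discriminant: Δ = (27)² - 4(9)(-4140) = 729 + 149040 = 149769
√Δ = 387
n = [-(27) + √Δ] / (2·9) = (-27 + 387) / 18 = 360 / 18 = 20
(The negative root is discarded since n must be a positive integer.)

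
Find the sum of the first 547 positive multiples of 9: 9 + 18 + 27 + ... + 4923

Factor out 9: = 9(1 + 2 + ... + 547) = 9 × n(n+1)/2
= 9 × 547×548/2
= 9 × 149878
= 1348902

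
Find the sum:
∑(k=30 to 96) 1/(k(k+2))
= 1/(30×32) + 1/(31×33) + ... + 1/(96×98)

Partial fractions: 1/(k(k+2)) = (1/2)[1/k - 1/(k+2)]
Telescoping leaves the first two and last two terms:
= (1/2)[1/30 + 1/31 - 1/97 - 1/98]
= 99629/4420290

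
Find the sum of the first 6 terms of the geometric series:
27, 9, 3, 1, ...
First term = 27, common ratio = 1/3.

Sₙ = a(1 - rⁿ) / (1 - r)
S_6 = 27(1 - (1/3)^6) / (1 - (1/3))
S_6 = 27(1 - (1/729)) / (2/3)
S_6 = 364/9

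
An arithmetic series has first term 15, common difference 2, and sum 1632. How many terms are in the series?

Using S = n/2 × [2a + (n-1)d]
1632 = n/2 × [2(15) + (n-1)(2)]
1632 = n/2 × [30 + 2n - 2]
3264 = n × [28 + 2n]
2n² + (28)n - 3264 = 0
Discriminant: Δ = (28)² - 4(2)(-3264) = 784 + 26112 = 26896
√Δ = 164
n = [-(28) + √Δ] / (2·2) = (-28 + 164) / 4 = 136 / 4 = 34
(The negative root is discarded since n must be a positive integer.)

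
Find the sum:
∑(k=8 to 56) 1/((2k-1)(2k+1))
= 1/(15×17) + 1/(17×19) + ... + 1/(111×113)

Partial fractions: 1/((2k-1)(2k+1)) = (1/2)[1/(2k-1) - 1/(2k+1)]
The series telescopes:
= (1/2)[1/15 - 1/113]
= 49/1695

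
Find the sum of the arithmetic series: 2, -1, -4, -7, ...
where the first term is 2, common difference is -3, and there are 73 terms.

Sₙ = n/2 × (first + last)
Last term = a + (n-1)d = 2 + (73-1)×(-3) = -214
S_73 = 73/2 × (2 + (-214))
S_73 = 73/2 × (-212) = -7738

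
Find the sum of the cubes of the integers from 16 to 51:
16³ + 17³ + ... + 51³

Use ∑_{k=1}^{n} k³ = [n(n+1)/2]², then subtract the first 15 terms.
∑_{k=1}^{51} k³ = [51×52/2]² = 1326² = 1758276
∑_{k=1}^{15} k³ = [15×16/2]² = 120² = 14400
∑_{k=16}^{51} k³ = 1758276 - 14400 = 1743876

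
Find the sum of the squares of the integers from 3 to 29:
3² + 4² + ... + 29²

Use ∑_{k=1}^{n} k² = n(n+1)(2n+1)/6, then subtract the first 2 terms.
∑_{k=1}^{29} k² = 29×30×59/6 = 8555
∑_{k=1}^{2} k² = 2×3×5/6 = 5
∑_{k=3}^{29} k² = 8555 - 5 = 8550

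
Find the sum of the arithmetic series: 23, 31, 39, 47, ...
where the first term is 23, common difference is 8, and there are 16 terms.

Sₙ = n/2 × (first + last)
Last term = a + (n-1)d = 23 + (16-1)×8 = 143
S_16 = 16/2 × (23 + 143)
S_16 = 16/2 × 166 = 1328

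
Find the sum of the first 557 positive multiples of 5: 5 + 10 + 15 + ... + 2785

Factor out 5: = 5(1 + 2 + ... + 557) = 5 × n(n+1)/2
= 5 × 557×558/2
= 5 × 155403
= 777015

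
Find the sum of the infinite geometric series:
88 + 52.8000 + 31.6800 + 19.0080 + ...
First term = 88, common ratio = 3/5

For |r| < 1, S = a / (1 - r)
S = 88 / (1 - (3/5))
S = 88 / (2/5)
S = 220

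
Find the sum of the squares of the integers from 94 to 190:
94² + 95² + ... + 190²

Use ∑_{k=1}^{n} k² = n(n+1)(2n+1)/6, then subtract the first 93 terms.
∑_{k=1}^{190} k² = 190×191×381/6 = 2304415
∑_{k=1}^{93} k² = 93×94×187/6 = 272459
∑_{k=94}^{190} k² = 2304415 - 272459 = 2031956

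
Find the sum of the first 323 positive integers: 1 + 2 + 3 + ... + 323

Formula: ∑k = n(n+1)/2
= 323×324/2
= 104652/2
= 52326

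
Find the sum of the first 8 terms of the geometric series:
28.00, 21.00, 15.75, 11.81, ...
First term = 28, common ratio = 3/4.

Sₙ = a(1 - rⁿ) / (1 - r)
S_8 = 28(1 - (3/4)^8) / (1 - (3/4))
S_8 = 28(1 - (6561/65536)) / (1/4)
S_8 = 412825/4096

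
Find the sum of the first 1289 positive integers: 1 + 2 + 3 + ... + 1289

Formula: ∑k = n(n+1)/2
= 1289×1290/2
= 1662810/2
= 831405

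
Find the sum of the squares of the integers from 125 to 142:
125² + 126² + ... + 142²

Use ∑_{k=1}^{n} k² = n(n+1)(2n+1)/6, then subtract the first 124 terms.
∑_{k=1}^{142} k² = 142×143×285/6 = 964535
∑_{k=1}^{124} k² = 124×125×249/6 = 643250
∑_{k=125}^{142} k² = 964535 - 643250 = 321285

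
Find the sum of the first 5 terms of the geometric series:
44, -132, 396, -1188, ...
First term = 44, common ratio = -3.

Sₙ = a(1 - rⁿ) / (1 - r)
S_5 = 44(1 - (-3)^5) / (1 - (-3))
S_5 = 44(1 - (-243)) / (4)
S_5 = 2684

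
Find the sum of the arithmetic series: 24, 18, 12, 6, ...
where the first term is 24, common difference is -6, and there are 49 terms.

Sₙ = n/2 × (first + last)
Last term = a + (n-1)d = 24 + (49-1)×(-6) = -264
S_49 = 49/2 × (24 + (-264))
S_49 = 49/2 × (-240) = -5880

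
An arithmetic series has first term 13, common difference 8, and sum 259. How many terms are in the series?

Using S = n/2 × [2a + (n-1)d]
259 = n/2 × [2(13) + (n-1)(8)]
259 = n/2 × [26 + 8n - 8]
518 = n × [18 + 8n]
8n² + (18)n - 518 = 0
Discriminant: Δ = (18)² - 4(8)(-518) = 324 + 16576 = 16900
√Δ = 130
n = [-(18) + √Δ] / (2·8) = (-18 + 130) / 16 = 112 / 16 = 7
(The negative root is discarded since n must be a positive integer.)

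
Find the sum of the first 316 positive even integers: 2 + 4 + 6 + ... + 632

Sum of first n even numbers = n(n+1)
= 316×317
= 100172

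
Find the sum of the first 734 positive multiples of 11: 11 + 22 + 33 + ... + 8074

Factor out 11: = 11(1 + 2 + ... + 734) = 11 × n(n+1)/2
= 11 × 734×735/2
= 11 × 269745
= 2967195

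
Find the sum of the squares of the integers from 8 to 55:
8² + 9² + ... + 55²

Use ∑_{k=1}^{n} k² = n(n+1)(2n+1)/6, then subtract the first 7 terms.
∑_{k=1}^{55} k² = 55×56×111/6 = 56980
∑_{k=1}^{7} k² = 7×8×15/6 = 140
∑_{k=8}^{55} k² = 56980 - 140 = 56840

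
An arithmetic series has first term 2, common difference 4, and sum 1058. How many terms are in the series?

Using S = n/2 × [2a + (n-1)d]
1058 = n/2 × [2(2) + (n-1)(4)]
1058 = n/2 × [4 + 4n - 4]
2116 = n × [0 + 4n]
4n² + (0)n - 2116 = 0
Discriminant: Δ = (0)² - 4(4)(-2116) = 0 + 33856 = 33856
√Δ = 184
n = [-(0) + √Δ] / (2·4) = (0 + 184) / 8 = 184 / 8 = 23
(The negative root is discarded since n must be a positive integer.)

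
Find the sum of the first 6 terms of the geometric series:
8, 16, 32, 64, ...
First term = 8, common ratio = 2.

Sₙ = a(1 - rⁿ) / (1 - r)
S_6 = 8(1 - 2^6) / (1 - 2)
S_6 = 8(1 - 64) / (-1)
S_6 = 504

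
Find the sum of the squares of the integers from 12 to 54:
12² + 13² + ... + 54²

Use ∑_{k=1}^{n} k² = n(n+1)(2n+1)/6, then subtract the first 11 terms.
∑_{k=1}^{54} k² = 54×55×109/6 = 53955
∑_{k=1}^{11} k² = 11×12×23/6 = 506
∑_{k=12}^{54} k² = 53955 - 506 = 53449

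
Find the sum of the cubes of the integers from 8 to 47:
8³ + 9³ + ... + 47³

Use ∑_{k=1}^{n} k³ = [n(n+1)/2]², then subtract the first 7 terms.
∑_{k=1}^{47} k³ = [47×48/2]² = 1128² = 1272384
∑_{k=1}^{7} k³ = [7×8/2]² = 28² = 784
∑_{k=8}^{47} k³ = 1272384 - 784 = 1271600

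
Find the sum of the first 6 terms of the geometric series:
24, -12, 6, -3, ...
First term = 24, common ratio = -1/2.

Sₙ = a(1 - rⁿ) / (1 - r)
S_6 = 24(1 - (-1/2)^6) / (1 - (-1/2))
S_6 = 24(1 - (1/64)) / (3/2)
S_6 = 63/4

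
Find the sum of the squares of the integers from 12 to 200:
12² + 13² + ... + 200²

Use ∑_{k=1}^{n} k² = n(n+1)(2n+1)/6, then subtract the first 11 terms.
∑_{k=1}^{200} k² = 200×201×401/6 = 2686700
∑_{k=1}^{11} k² = 11×12×23/6 = 506
∑_{k=12}^{200} k² = 2686700 - 506 = 2686194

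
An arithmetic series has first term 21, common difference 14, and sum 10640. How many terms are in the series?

Using S = n/2 × [2a + (n-1)d]
10640 = n/2 × [2(21) + (n-1)(14)]
10640 = n/2 × [42 + 14n - 14]
21280 = n × [28 + 14n]
14n² + (28)n - 21280 = 0
Discriminant: Δ = (28)² - 4(14)(-21280) = 784 + 1191680 = 1192464
√Δ = 1092
n = [-(28) + √Δ] / (2·14) = (-28 + 1092) / 28 = 1064 / 28 = 38
(The negative root is discarded since n must be a positive integer.)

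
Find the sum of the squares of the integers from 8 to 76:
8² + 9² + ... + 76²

Use ∑_{k=1}^{n} k² = n(n+1)(2n+1)/6, then subtract the first 7 terms.
∑_{k=1}^{76} k² = 76×77×153/6 = 149226
∑_{k=1}^{7} k² = 7×8×15/6 = 140
∑_{k=8}^{76} k² = 149226 - 140 = 149086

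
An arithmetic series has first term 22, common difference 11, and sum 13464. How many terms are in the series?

Using S = n/2 × [2a + (n-1)d]
13464 = n/2 × [2(22) + (n-1)(11)]
13464 = n/2 × [44 + 11n - 11]
26928 = n × [33 + 11n]
11n² + (33)n - 26928 = 0
Discriminant: Δ = (33)² - 4(11)(-26928) = 1089 + 1184832 = 1185921
√Δ = 1089
n = [-(33) + √Δ] / (2·11) = (-33 + 1089) / 22 = 1056 / 22 = 48
(The negative root is discarded since n must be a positive integer.)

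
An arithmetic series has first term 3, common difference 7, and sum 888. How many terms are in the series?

Using S = n/2 × [2a + (n-1)d]
888 = n/2 × [2(3) + (n-1)(7)]
888 = n/2 × [6 + 7n - 7]
1776 = n × [-1 + 7n]
7n² + (-1)n - 1776 = 0
Discriminant: Δ = (-1)² - 4(7)(-1776) = 1 + 49728 = 49729
√Δ = 223
n = [-(-1) + √Δ] / (2·7) = (1 + 223) / 14 = 224 / 14 = 16
(The negative root is discarded since n must be a positive integer.)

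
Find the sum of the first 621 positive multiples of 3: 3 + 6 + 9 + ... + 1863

Factor out 3: = 3(1 + 2 + ... + 621) = 3 × n(n+1)/2
= 3 × 621×622/2
= 3 × 193131
= 579393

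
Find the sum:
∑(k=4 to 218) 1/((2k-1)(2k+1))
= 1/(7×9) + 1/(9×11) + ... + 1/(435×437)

Partial fractions: 1/((2k-1)(2k+1)) = (1/2)[1/(2k-1) - 1/(2k+1)]
The series telescopes:
= (1/2)[1/7 - 1/437]
= 215/3059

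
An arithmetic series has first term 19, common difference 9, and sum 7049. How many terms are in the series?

Using S = n/2 × [2a + (n-1)d]
7049 = n/2 × [2(19) + (n-1)(9)]
7049 = n/2 × [38 + 9n - 9]
14098 = n × [29 + 9n]
9n² + (29)n - 14098 = 0
Discriminant: Δ = (29)² - 4(9)(-14098) = 841 + 507528 = 508369
√Δ = 713
n = [-(29) + √Δ] / (2·9) = (-29 + 713) / 18 = 684 / 18 = 38
(The negative root is discarded since n must be a positive integer.)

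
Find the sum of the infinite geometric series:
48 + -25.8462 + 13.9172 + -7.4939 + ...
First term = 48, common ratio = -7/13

For |r| < 1, S = a / (1 - r)
S = 48 / (1 - (-7/13))
S = 48 / (20/13)
S = 156/5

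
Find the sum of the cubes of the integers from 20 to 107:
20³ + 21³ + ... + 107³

Use ∑_{k=1}^{n} k³ = [n(n+1)/2]², then subtract the first 19 terms.
∑_{k=1}^{107} k³ = [107×108/2]² = 5778² = 33385284
∑_{k=1}^{19} k³ = [19×20/2]² = 190² = 36100
∑_{k=20}^{107} k³ = 33385284 - 36100 = 33349184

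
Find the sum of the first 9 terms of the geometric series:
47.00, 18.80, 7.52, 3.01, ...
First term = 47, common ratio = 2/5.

Sₙ = a(1 - rⁿ) / (1 - r)
S_9 = 47(1 - (2/5)^9) / (1 - (2/5))
S_9 = 47(1 - (512/1953125)) / (3/5)
S_9 = 30590937/390625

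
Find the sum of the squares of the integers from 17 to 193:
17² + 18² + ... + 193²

Use ∑_{k=1}^{n} k² = n(n+1)(2n+1)/6, then subtract the first 16 terms.
∑_{k=1}^{193} k² = 193×194×387/6 = 2415009
∑_{k=1}^{16} k² = 16×17×33/6 = 1496
∑_{k=17}^{193} k² = 2415009 - 1496 = 2413513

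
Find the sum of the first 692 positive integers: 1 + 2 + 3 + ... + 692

Formula: ∑k = n(n+1)/2
= 692×693/2
= 479556/2
= 239778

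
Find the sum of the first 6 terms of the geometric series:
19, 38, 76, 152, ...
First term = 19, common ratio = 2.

Sₙ = a(1 - rⁿ) / (1 - r)
S_6 = 19(1 - 2^6) / (1 - 2)
S_6 = 19(1 - 64) / (-1)
S_6 = 1197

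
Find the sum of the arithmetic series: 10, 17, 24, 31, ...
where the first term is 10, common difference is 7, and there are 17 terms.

Sₙ = n/2 × (first + last)
Last term = a + (n-1)d = 10 + (17-1)×7 = 122
S_17 = 17/2 × (10 + 122)
S_17 = 17/2 × 132 = 1122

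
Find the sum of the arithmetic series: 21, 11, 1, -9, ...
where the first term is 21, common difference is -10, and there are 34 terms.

Sₙ = n/2 × (first + last)
Last term = a + (n-1)d = 21 + (34-1)×(-10) = -309
S_34 = 34/2 × (21 + (-309))
S_34 = 34/2 × (-288) = -4896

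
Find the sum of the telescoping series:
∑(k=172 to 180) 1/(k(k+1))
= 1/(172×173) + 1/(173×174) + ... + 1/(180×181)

Partial fractions: 1/(k(k+1)) = 1/k - 1/(k+1)
The series telescopes:
= (1/172 - 1/173) + (1/173 - 1/174) + ... + (1/180 - 1/181)
= 1/172 - 1/181
= 9/31132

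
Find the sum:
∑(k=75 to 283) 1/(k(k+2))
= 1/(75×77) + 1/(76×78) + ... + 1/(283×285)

Partial fractions: 1/(k(k+2)) = (1/2)[1/k - 1/(k+2)]
Telescoping leaves the first two and last two terms:
= (1/2)[1/75 + 1/76 - 1/284 - 1/285]
= 1969/202350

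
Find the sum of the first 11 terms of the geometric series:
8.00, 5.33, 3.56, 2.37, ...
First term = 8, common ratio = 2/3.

Sₙ = a(1 - rⁿ) / (1 - r)
S_11 = 8(1 - (2/3)^11) / (1 - (2/3))
S_11 = 8(1 - (2048/177147)) / (1/3)
S_11 = 1400792/59049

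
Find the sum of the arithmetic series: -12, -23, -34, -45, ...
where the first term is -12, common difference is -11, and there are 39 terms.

Sₙ = n/2 × (first + last)
Last term = a + (n-1)d = -12 + (39-1)×(-11) = -430
S_39 = 39/2 × (-12 + (-430))
S_39 = 39/2 × (-442) = -8619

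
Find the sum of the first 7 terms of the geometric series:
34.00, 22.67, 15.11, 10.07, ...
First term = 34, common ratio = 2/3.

Sₙ = a(1 - rⁿ) / (1 - r)
S_7 = 34(1 - (2/3)^7) / (1 - (2/3))
S_7 = 34(1 - (128/2187)) / (1/3)
S_7 = 70006/729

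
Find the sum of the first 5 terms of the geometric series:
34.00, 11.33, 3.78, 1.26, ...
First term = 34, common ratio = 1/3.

Sₙ = a(1 - rⁿ) / (1 - r)
S_5 = 34(1 - (1/3)^5) / (1 - (1/3))
S_5 = 34(1 - (1/243)) / (2/3)
S_5 = 4114/81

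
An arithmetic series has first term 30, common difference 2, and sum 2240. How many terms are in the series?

Using S = n/2 × [2a + (n-1)d]
2240 = n/2 × [2(30) + (n-1)(2)]
2240 = n/2 × [60 + 2n - 2]
4480 = n × [58 + 2n]
2n² + (58)n - 4480 = 0
Discriminant: Δ = (58)² - 4(2)(-4480) = 3364 + 35840 = 39204
√Δ = 198
n = [-(58) + √Δ] / (2·2) = (-58 + 198) / 4 = 140 / 4 = 35
(The negative root is discarded since n must be a positive integer.)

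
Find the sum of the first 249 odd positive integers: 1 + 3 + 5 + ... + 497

Sum of first n odd numbers = n²
= 249²
= 62001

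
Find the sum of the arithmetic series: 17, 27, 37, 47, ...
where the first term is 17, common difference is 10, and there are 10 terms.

Sₙ = n/2 × (first + last)
Last term = a + (n-1)d = 17 + (10-1)×10 = 107
S_10 = 10/2 × (17 + 107)
S_10 = 10/2 × 124 = 620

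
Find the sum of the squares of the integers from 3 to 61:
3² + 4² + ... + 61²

Use ∑_{k=1}^{n} k² = n(n+1)(2n+1)/6, then subtract the first 2 terms.
∑_{k=1}^{61} k² = 61×62×123/6 = 77531
∑_{k=1}^{2} k² = 2×3×5/6 = 5
∑_{k=3}^{61} k² = 77531 - 5 = 77526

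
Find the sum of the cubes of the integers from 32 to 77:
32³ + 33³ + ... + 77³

Use ∑_{k=1}^{n} k³ = [n(n+1)/2]², then subtract the first 31 terms.
∑_{k=1}^{77} k³ = [77×78/2]² = 3003² = 9018009
∑_{k=1}^{31} k³ = [31×32/2]² = 496² = 246016
∑_{k=32}^{77} k³ = 9018009 - 246016 = 8771993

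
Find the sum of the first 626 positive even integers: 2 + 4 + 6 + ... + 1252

Sum of first n even numbers = n(n+1)
= 626×627
= 392502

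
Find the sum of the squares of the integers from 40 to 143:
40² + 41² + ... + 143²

Use ∑_{k=1}^{n} k² = n(n+1)(2n+1)/6, then subtract the first 39 terms.
∑_{k=1}^{143} k² = 143×144×287/6 = 984984
∑_{k=1}^{39} k² = 39×40×79/6 = 20540
∑_{k=40}^{143} k² = 984984 - 20540 = 964444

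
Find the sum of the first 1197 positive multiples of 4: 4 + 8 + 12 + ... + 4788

Factor out 4: = 4(1 + 2 + ... + 1197) = 4 × n(n+1)/2
= 4 × 1197×1198/2
= 4 × 717003
= 2868012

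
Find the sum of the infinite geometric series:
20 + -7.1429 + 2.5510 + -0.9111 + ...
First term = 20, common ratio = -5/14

For |r| < 1, S = a / (1 - r)
S = 20 / (1 - (-5/14))
S = 20 / (19/14)
S = 280/19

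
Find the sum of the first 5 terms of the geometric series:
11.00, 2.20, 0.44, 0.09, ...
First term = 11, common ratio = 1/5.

Sₙ = a(1 - rⁿ) / (1 - r)
S_5 = 11(1 - (1/5)^5) / (1 - (1/5))
S_5 = 11(1 - (1/3125)) / (4/5)
S_5 = 8591/625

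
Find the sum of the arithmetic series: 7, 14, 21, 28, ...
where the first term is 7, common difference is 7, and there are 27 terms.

Sₙ = n/2 × (first + last)
Last term = a + (n-1)d = 7 + (27-1)×7 = 189
S_27 = 27/2 × (7 + 189)
S_27 = 27/2 × 196 = 2646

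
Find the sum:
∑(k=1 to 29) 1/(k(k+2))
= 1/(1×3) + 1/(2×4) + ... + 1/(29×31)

Partial fractions: 1/(k(k+2)) = (1/2)[1/k - 1/(k+2)]
Telescoping leaves the first two and last two terms:
= (1/2)[1/1 + 1/2 - 1/30 - 1/31]
= 667/930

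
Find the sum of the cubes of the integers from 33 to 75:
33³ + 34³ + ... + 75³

Use ∑_{k=1}^{n} k³ = [n(n+1)/2]², then subtract the first 32 terms.
∑_{k=1}^{75} k³ = [75×76/2]² = 2850² = 8122500
∑_{k=1}^{32} k³ = [32×33/2]² = 528² = 278784
∑_{k=33}^{75} k³ = 8122500 - 278784 = 7843716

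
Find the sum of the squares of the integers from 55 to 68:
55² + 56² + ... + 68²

Use ∑_{k=1}^{n} k² = n(n+1)(2n+1)/6, then subtract the first 54 terms.
∑_{k=1}^{68} k² = 68×69×137/6 = 107134
∑_{k=1}^{54} k² = 54×55×109/6 = 53955
∑_{k=55}^{68} k² = 107134 - 53955 = 53179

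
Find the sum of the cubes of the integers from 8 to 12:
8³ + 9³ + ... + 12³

Use ∑_{k=1}^{n} k³ = [n(n+1)/2]², then subtract the first 7 terms.
∑_{k=1}^{12} k³ = [12×13/2]² = 78² = 6084
∑_{k=1}^{7} k³ = [7×8/2]² = 28² = 784
∑_{k=8}^{12} k³ = 6084 - 784 = 5300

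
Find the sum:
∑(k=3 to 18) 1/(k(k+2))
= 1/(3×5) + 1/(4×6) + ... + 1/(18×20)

Partial fractions: 1/(k(k+2)) = (1/2)[1/k - 1/(k+2)]
Telescoping leaves the first two and last two terms:
= (1/2)[1/3 + 1/4 - 1/19 - 1/20]
= 137/570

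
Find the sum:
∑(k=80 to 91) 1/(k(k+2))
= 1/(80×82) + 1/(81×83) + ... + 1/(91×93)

Partial fractions: 1/(k(k+2)) = (1/2)[1/k - 1/(k+2)]
Telescoping leaves the first two and last two terms:
= (1/2)[1/80 + 1/81 - 1/92 - 1/93]
= 14893/9240480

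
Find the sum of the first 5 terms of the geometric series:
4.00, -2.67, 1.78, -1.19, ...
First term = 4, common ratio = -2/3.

Sₙ = a(1 - rⁿ) / (1 - r)
S_5 = 4(1 - (-2/3)^5) / (1 - (-2/3))
S_5 = 4(1 - (-32/243)) / (5/3)
S_5 = 220/81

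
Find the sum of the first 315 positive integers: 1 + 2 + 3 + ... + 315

Formula: ∑k = n(n+1)/2
= 315×316/2
= 99540/2
= 49770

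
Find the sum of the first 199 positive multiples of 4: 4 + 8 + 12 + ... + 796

Factor out 4: = 4(1 + 2 + ... + 199) = 4 × n(n+1)/2
= 4 × 199×200/2
= 4 × 19900
= 79600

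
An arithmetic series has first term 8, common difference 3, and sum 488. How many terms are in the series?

Using S = n/2 × [2a + (n-1)d]
488 = n/2 × [2(8) + (n-1)(3)]
488 = n/2 × [16 + 3n - 3]
976 = n × [13 + 3n]
3n² + (13)n - 976 = 0
Discriminant: Δ = (13)² - 4(3)(-976) = 169 + 11712 = 11881
√Δ = 109
n = [-(13) + √Δ] / (2·3) = (-13 + 109) / 6 = 96 / 6 = 16
(The negative root is discarded since n must be a positive integer.)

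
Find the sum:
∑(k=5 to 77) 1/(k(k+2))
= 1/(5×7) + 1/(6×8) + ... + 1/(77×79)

Partial fractions: 1/(k(k+2)) = (1/2)[1/k - 1/(k+2)]
Telescoping leaves the first two and last two terms:
= (1/2)[1/5 + 1/6 - 1/78 - 1/79]
= 876/5135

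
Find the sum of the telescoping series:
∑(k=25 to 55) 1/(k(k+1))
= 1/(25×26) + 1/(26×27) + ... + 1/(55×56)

Partial fractions: 1/(k(k+1)) = 1/k - 1/(k+1)
The series telescopes:
= (1/25 - 1/26) + (1/26 - 1/27) + ... + (1/55 - 1/56)
= 1/25 - 1/56
= 31/1400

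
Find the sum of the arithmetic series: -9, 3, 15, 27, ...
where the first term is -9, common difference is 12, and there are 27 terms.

Sₙ = n/2 × (first + last)
Last term = a + (n-1)d = -9 + (27-1)×12 = 303
S_27 = 27/2 × (-9 + 303)
S_27 = 27/2 × 294 = 3969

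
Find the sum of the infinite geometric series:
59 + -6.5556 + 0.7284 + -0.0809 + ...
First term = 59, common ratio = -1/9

For |r| < 1, S = a / (1 - r)
S = 59 / (1 - (-1/9))
S = 59 / (10/9)
S = 531/10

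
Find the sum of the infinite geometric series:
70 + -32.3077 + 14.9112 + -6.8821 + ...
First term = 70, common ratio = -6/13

For |r| < 1, S = a / (1 - r)
S = 70 / (1 - (-6/13))
S = 70 / (19/13)
S = 910/19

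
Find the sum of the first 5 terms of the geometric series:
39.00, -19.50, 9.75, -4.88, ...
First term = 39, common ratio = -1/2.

Sₙ = a(1 - rⁿ) / (1 - r)
S_5 = 39(1 - (-1/2)^5) / (1 - (-1/2))
S_5 = 39(1 - (-1/32)) / (3/2)
S_5 = 429/16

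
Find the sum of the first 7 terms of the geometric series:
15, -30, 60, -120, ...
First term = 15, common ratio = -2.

Sₙ = a(1 - rⁿ) / (1 - r)
S_7 = 15(1 - (-2)^7) / (1 - (-2))
S_7 = 15(1 - (-128)) / (3)
S_7 = 645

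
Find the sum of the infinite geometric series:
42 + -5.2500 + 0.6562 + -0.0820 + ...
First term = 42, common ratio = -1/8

For |r| < 1, S = a / (1 - r)
S = 42 / (1 - (-1/8))
S = 42 / (9/8)
S = 112/3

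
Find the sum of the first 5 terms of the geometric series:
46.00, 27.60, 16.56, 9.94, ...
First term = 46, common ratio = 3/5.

Sₙ = a(1 - rⁿ) / (1 - r)
S_5 = 46(1 - (3/5)^5) / (1 - (3/5))
S_5 = 46(1 - (243/3125)) / (2/5)
S_5 = 66286/625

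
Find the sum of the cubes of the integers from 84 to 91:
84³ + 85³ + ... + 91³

Use ∑_{k=1}^{n} k³ = [n(n+1)/2]², then subtract the first 83 terms.
∑_{k=1}^{91} k³ = [91×92/2]² = 4186² = 17522596
∑_{k=1}^{83} k³ = [83×84/2]² = 3486² = 12152196
∑_{k=84}^{91} k³ = 17522596 - 12152196 = 5370400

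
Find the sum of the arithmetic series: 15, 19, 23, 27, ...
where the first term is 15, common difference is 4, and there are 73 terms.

Sₙ = n/2 × (first + last)
Last term = a + (n-1)d = 15 + (73-1)×4 = 303
S_73 = 73/2 × (15 + 303)
S_73 = 73/2 × 318 = 11607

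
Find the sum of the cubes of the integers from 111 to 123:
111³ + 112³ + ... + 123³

Use ∑_{k=1}^{n} k³ = [n(n+1)/2]², then subtract the first 110 terms.
∑_{k=1}^{123} k³ = [123×124/2]² = 7626² = 58155876
∑_{k=1}^{110} k³ = [110×111/2]² = 6105² = 37271025
∑_{k=111}^{123} k³ = 58155876 - 37271025 = 20884851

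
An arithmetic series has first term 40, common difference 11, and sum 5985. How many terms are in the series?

Using S = n/2 × [2a + (n-1)d]
5985 = n/2 × [2(40) + (n-1)(11)]
5985 = n/2 × [80 + 11n - 11]
11970 = n × [69 + 11n]
11n² + (69)n - 11970 = 0
Discriminant: Δ = (69)² - 4(11)(-11970) = 4761 + 526680 = 531441
√Δ = 729
n = [-(69) + √Δ] / (2·11) = (-69 + 729) / 22 = 660 / 22 = 30
(The negative root is discarded since n must be a positive integer.)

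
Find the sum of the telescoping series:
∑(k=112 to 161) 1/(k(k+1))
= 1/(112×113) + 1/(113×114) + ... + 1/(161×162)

Partial fractions: 1/(k(k+1)) = 1/k - 1/(k+1)
The series telescopes:
= (1/112 - 1/113) + (1/113 - 1/114) + ... + (1/161 - 1/162)
= 1/112 - 1/162
= 25/9072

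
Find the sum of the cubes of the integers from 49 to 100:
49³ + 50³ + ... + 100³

Use ∑_{k=1}^{n} k³ = [n(n+1)/2]², then subtract the first 48 terms.
∑_{k=1}^{100} k³ = [100×101/2]² = 5050² = 25502500
∑_{k=1}^{48} k³ = [48×49/2]² = 1176² = 1382976
∑_{k=49}^{100} k³ = 25502500 - 1382976 = 24119524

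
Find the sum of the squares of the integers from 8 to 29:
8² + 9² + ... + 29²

Use ∑_{k=1}^{n} k² = n(n+1)(2n+1)/6, then subtract the first 7 terms.
∑_{k=1}^{29} k² = 29×30×59/6 = 8555
∑_{k=1}^{7} k² = 7×8×15/6 = 140
∑_{k=8}^{29} k² = 8555 - 140 = 8415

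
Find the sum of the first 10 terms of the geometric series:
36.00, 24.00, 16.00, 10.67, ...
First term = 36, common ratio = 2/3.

Sₙ = a(1 - rⁿ) / (1 - r)
S_10 = 36(1 - (2/3)^10) / (1 - (2/3))
S_10 = 36(1 - (1024/59049)) / (1/3)
S_10 = 232100/2187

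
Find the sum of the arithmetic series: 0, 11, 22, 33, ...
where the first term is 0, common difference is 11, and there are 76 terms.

Sₙ = n/2 × (first + last)
Last term = a + (n-1)d = 0 + (76-1)×11 = 825
S_76 = 76/2 × (0 + 825)
S_76 = 76/2 × 825 = 31350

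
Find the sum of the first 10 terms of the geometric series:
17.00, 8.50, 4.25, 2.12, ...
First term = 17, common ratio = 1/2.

Sₙ = a(1 - rⁿ) / (1 - r)
S_10 = 17(1 - (1/2)^10) / (1 - (1/2))
S_10 = 17(1 - (1/1024)) / (1/2)
S_10 = 17391/512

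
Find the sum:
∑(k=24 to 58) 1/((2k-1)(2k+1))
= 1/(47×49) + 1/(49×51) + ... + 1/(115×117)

Partial fractions: 1/((2k-1)(2k+1)) = (1/2)[1/(2k-1) - 1/(2k+1)]
The series telescopes:
= (1/2)[1/47 - 1/117]
= 35/5499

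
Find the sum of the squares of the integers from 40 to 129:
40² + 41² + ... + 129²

Use ∑_{k=1}^{n} k² = n(n+1)(2n+1)/6, then subtract the first 39 terms.
∑_{k=1}^{129} k² = 129×130×259/6 = 723905
∑_{k=1}^{39} k² = 39×40×79/6 = 20540
∑_{k=40}^{129} k² = 723905 - 20540 = 703365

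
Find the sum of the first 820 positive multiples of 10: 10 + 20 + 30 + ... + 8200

Factor out 10: = 10(1 + 2 + ... + 820) = 10 × n(n+1)/2
= 10 × 820×821/2
= 10 × 336610
= 3366100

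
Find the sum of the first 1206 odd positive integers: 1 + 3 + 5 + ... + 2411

Sum of first n odd numbers = n²
= 1206²
= 1454436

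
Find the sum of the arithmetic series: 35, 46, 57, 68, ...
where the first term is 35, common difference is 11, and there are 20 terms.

Sₙ = n/2 × (first + last)
Last term = a + (n-1)d = 35 + (20-1)×11 = 244
S_20 = 20/2 × (35 + 244)
S_20 = 20/2 × 279 = 2790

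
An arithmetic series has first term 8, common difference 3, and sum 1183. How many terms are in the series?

Using S = n/2 × [2a + (n-1)d]
1183 = n/2 × [2(8) + (n-1)(3)]
1183 = n/2 × [16 + 3n - 3]
2366 = n × [13 + 3n]
3n² + (13)n - 2366 = 0
Discriminant: Δ = (13)² - 4(3)(-2366) = 169 + 28392 = 28561
√Δ = 169
n = [-(13) + √Δ] / (2·3) = (-13 + 169) / 6 = 156 / 6 = 26
(The negative root is discarded since n must be a positive integer.)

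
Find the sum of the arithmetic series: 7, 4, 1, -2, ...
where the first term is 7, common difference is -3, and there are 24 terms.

Sₙ = n/2 × (first + last)
Last term = a + (n-1)d = 7 + (24-1)×(-3) = -62
S_24 = 24/2 × (7 + (-62))
S_24 = 24/2 × (-55) = -660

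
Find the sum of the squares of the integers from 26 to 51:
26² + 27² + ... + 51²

Use ∑_{k=1}^{n} k² = n(n+1)(2n+1)/6, then subtract the first 25 terms.
∑_{k=1}^{51} k² = 51×52×103/6 = 45526
∑_{k=1}^{25} k² = 25×26×51/6 = 5525
∑_{k=26}^{51} k² = 45526 - 5525 = 40001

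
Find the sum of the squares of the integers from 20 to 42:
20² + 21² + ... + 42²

Use ∑_{k=1}^{n} k² = n(n+1)(2n+1)/6, then subtract the first 19 terms.
∑_{k=1}^{42} k² = 42×43×85/6 = 25585
∑_{k=1}^{19} k² = 19×20×39/6 = 2470
∑_{k=20}^{42} k² = 25585 - 2470 = 23115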